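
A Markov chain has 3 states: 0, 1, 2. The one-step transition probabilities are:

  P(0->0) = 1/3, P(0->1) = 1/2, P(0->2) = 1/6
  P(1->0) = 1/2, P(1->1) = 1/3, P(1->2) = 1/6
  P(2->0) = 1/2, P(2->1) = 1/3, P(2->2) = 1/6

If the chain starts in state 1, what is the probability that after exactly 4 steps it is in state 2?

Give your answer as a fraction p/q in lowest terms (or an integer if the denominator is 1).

Answer: 1/6

Derivation:
Computing P^4 by repeated multiplication:
P^1 =
  0: [1/3, 1/2, 1/6]
  1: [1/2, 1/3, 1/6]
  2: [1/2, 1/3, 1/6]
P^2 =
  0: [4/9, 7/18, 1/6]
  1: [5/12, 5/12, 1/6]
  2: [5/12, 5/12, 1/6]
P^3 =
  0: [23/54, 11/27, 1/6]
  1: [31/72, 29/72, 1/6]
  2: [31/72, 29/72, 1/6]
P^4 =
  0: [139/324, 131/324, 1/6]
  1: [185/432, 175/432, 1/6]
  2: [185/432, 175/432, 1/6]

(P^4)[1 -> 2] = 1/6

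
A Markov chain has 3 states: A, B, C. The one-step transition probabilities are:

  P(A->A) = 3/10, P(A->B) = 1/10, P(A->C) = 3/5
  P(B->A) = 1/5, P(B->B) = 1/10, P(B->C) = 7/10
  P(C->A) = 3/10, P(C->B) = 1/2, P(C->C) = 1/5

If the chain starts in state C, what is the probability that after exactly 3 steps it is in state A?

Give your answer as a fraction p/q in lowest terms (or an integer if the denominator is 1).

Answer: 141/500

Derivation:
Computing P^3 by repeated multiplication:
P^1 =
  A: [3/10, 1/10, 3/5]
  B: [1/5, 1/10, 7/10]
  C: [3/10, 1/2, 1/5]
P^2 =
  A: [29/100, 17/50, 37/100]
  B: [29/100, 19/50, 33/100]
  C: [1/4, 9/50, 57/100]
P^3 =
  A: [133/500, 31/125, 243/500]
  B: [131/500, 29/125, 253/500]
  C: [141/500, 41/125, 39/100]

(P^3)[C -> A] = 141/500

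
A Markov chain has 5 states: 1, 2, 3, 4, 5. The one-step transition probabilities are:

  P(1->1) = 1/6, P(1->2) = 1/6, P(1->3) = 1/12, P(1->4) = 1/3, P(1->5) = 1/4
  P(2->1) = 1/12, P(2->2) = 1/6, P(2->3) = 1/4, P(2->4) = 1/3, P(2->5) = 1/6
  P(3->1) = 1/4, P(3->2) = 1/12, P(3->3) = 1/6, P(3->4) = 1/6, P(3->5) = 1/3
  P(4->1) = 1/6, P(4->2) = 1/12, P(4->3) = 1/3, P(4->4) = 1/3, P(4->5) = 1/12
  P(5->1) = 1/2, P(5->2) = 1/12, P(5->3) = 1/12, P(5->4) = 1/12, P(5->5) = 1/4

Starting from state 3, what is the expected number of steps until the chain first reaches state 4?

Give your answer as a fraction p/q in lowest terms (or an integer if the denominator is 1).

Let h_i = expected steps to first reach 4 from state i.
Boundary: h_4 = 0.
First-step equations for the other states:
  h_1 = 1 + 1/6*h_1 + 1/6*h_2 + 1/12*h_3 + 1/3*h_4 + 1/4*h_5
  h_2 = 1 + 1/12*h_1 + 1/6*h_2 + 1/4*h_3 + 1/3*h_4 + 1/6*h_5
  h_3 = 1 + 1/4*h_1 + 1/12*h_2 + 1/6*h_3 + 1/6*h_4 + 1/3*h_5
  h_5 = 1 + 1/2*h_1 + 1/12*h_2 + 1/12*h_3 + 1/12*h_4 + 1/4*h_5

Substituting h_4 = 0 and rearranging gives the linear system (I - Q) h = 1:
  [5/6, -1/6, -1/12, -1/4] . (h_1, h_2, h_3, h_5) = 1
  [-1/12, 5/6, -1/4, -1/6] . (h_1, h_2, h_3, h_5) = 1
  [-1/4, -1/12, 5/6, -1/3] . (h_1, h_2, h_3, h_5) = 1
  [-1/2, -1/12, -1/12, 3/4] . (h_1, h_2, h_3, h_5) = 1

Solving yields:
  h_1 = 19188/4835
  h_2 = 3888/967
  h_3 = 23088/4835
  h_5 = 23964/4835

Starting state is 3, so the expected hitting time is h_3 = 23088/4835.

Answer: 23088/4835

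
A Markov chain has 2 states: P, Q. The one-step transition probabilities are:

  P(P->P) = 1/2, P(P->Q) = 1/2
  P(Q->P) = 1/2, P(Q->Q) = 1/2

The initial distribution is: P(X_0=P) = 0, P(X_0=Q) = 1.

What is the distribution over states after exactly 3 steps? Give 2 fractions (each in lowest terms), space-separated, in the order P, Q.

Propagating the distribution step by step (d_{t+1} = d_t * P):
d_0 = (P=0, Q=1)
  d_1[P] = 0*1/2 + 1*1/2 = 1/2
  d_1[Q] = 0*1/2 + 1*1/2 = 1/2
d_1 = (P=1/2, Q=1/2)
  d_2[P] = 1/2*1/2 + 1/2*1/2 = 1/2
  d_2[Q] = 1/2*1/2 + 1/2*1/2 = 1/2
d_2 = (P=1/2, Q=1/2)
  d_3[P] = 1/2*1/2 + 1/2*1/2 = 1/2
  d_3[Q] = 1/2*1/2 + 1/2*1/2 = 1/2
d_3 = (P=1/2, Q=1/2)

Answer: 1/2 1/2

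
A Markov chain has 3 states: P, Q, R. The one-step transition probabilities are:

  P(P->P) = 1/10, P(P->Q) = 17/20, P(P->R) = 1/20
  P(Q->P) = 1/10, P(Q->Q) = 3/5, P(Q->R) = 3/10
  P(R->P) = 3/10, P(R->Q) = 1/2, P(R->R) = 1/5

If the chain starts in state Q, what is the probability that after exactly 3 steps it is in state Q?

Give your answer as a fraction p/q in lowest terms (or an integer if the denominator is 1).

Computing P^3 by repeated multiplication:
P^1 =
  P: [1/10, 17/20, 1/20]
  Q: [1/10, 3/5, 3/10]
  R: [3/10, 1/2, 1/5]
P^2 =
  P: [11/100, 31/50, 27/100]
  Q: [4/25, 119/200, 49/200]
  R: [7/50, 131/200, 41/200]
P^3 =
  P: [77/500, 1201/2000, 491/2000]
  Q: [149/1000, 1231/2000, 471/2000]
  R: [141/1000, 1229/2000, 489/2000]

(P^3)[Q -> Q] = 1231/2000

Answer: 1231/2000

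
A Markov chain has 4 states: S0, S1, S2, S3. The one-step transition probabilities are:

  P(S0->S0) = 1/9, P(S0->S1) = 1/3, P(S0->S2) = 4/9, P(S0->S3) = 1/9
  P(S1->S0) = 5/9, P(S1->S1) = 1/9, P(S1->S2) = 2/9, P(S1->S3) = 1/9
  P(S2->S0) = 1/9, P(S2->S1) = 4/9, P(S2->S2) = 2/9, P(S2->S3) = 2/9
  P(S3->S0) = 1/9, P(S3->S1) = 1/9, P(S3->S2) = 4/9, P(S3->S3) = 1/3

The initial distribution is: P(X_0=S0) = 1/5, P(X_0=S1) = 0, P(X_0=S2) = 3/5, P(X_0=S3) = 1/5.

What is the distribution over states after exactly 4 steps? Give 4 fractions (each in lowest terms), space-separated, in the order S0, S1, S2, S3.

Answer: 7577/32805 8789/32805 1138/3645 6197/32805

Derivation:
Propagating the distribution step by step (d_{t+1} = d_t * P):
d_0 = (S0=1/5, S1=0, S2=3/5, S3=1/5)
  d_1[S0] = 1/5*1/9 + 0*5/9 + 3/5*1/9 + 1/5*1/9 = 1/9
  d_1[S1] = 1/5*1/3 + 0*1/9 + 3/5*4/9 + 1/5*1/9 = 16/45
  d_1[S2] = 1/5*4/9 + 0*2/9 + 3/5*2/9 + 1/5*4/9 = 14/45
  d_1[S3] = 1/5*1/9 + 0*1/9 + 3/5*2/9 + 1/5*1/3 = 2/9
d_1 = (S0=1/9, S1=16/45, S2=14/45, S3=2/9)
  d_2[S0] = 1/9*1/9 + 16/45*5/9 + 14/45*1/9 + 2/9*1/9 = 109/405
  d_2[S1] = 1/9*1/3 + 16/45*1/9 + 14/45*4/9 + 2/9*1/9 = 97/405
  d_2[S2] = 1/9*4/9 + 16/45*2/9 + 14/45*2/9 + 2/9*4/9 = 8/27
  d_2[S3] = 1/9*1/9 + 16/45*1/9 + 14/45*2/9 + 2/9*1/3 = 79/405
d_2 = (S0=109/405, S1=97/405, S2=8/27, S3=79/405)
  d_3[S0] = 109/405*1/9 + 97/405*5/9 + 8/27*1/9 + 79/405*1/9 = 793/3645
  d_3[S1] = 109/405*1/3 + 97/405*1/9 + 8/27*4/9 + 79/405*1/9 = 983/3645
  d_3[S2] = 109/405*4/9 + 97/405*2/9 + 8/27*2/9 + 79/405*4/9 = 1186/3645
  d_3[S3] = 109/405*1/9 + 97/405*1/9 + 8/27*2/9 + 79/405*1/3 = 683/3645
d_3 = (S0=793/3645, S1=983/3645, S2=1186/3645, S3=683/3645)
  d_4[S0] = 793/3645*1/9 + 983/3645*5/9 + 1186/3645*1/9 + 683/3645*1/9 = 7577/32805
  d_4[S1] = 793/3645*1/3 + 983/3645*1/9 + 1186/3645*4/9 + 683/3645*1/9 = 8789/32805
  d_4[S2] = 793/3645*4/9 + 983/3645*2/9 + 1186/3645*2/9 + 683/3645*4/9 = 1138/3645
  d_4[S3] = 793/3645*1/9 + 983/3645*1/9 + 1186/3645*2/9 + 683/3645*1/3 = 6197/32805
d_4 = (S0=7577/32805, S1=8789/32805, S2=1138/3645, S3=6197/32805)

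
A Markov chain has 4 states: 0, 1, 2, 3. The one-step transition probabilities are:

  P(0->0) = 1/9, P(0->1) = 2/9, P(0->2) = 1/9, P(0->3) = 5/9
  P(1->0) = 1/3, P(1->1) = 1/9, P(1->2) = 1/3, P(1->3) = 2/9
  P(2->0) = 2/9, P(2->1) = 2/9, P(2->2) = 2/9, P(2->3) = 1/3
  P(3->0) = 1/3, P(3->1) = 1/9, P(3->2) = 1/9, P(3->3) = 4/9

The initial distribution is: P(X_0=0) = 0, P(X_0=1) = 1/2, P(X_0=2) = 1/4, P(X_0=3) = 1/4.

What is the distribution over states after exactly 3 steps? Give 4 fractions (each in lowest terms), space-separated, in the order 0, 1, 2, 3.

Propagating the distribution step by step (d_{t+1} = d_t * P):
d_0 = (0=0, 1=1/2, 2=1/4, 3=1/4)
  d_1[0] = 0*1/9 + 1/2*1/3 + 1/4*2/9 + 1/4*1/3 = 11/36
  d_1[1] = 0*2/9 + 1/2*1/9 + 1/4*2/9 + 1/4*1/9 = 5/36
  d_1[2] = 0*1/9 + 1/2*1/3 + 1/4*2/9 + 1/4*1/9 = 1/4
  d_1[3] = 0*5/9 + 1/2*2/9 + 1/4*1/3 + 1/4*4/9 = 11/36
d_1 = (0=11/36, 1=5/36, 2=1/4, 3=11/36)
  d_2[0] = 11/36*1/9 + 5/36*1/3 + 1/4*2/9 + 11/36*1/3 = 77/324
  d_2[1] = 11/36*2/9 + 5/36*1/9 + 1/4*2/9 + 11/36*1/9 = 14/81
  d_2[2] = 11/36*1/9 + 5/36*1/3 + 1/4*2/9 + 11/36*1/9 = 55/324
  d_2[3] = 11/36*5/9 + 5/36*2/9 + 1/4*1/3 + 11/36*4/9 = 34/81
d_2 = (0=77/324, 1=14/81, 2=55/324, 3=34/81)
  d_3[0] = 77/324*1/9 + 14/81*1/3 + 55/324*2/9 + 34/81*1/3 = 763/2916
  d_3[1] = 77/324*2/9 + 14/81*1/9 + 55/324*2/9 + 34/81*1/9 = 38/243
  d_3[2] = 77/324*1/9 + 14/81*1/3 + 55/324*2/9 + 34/81*1/9 = 491/2916
  d_3[3] = 77/324*5/9 + 14/81*2/9 + 55/324*1/3 + 34/81*4/9 = 67/162
d_3 = (0=763/2916, 1=38/243, 2=491/2916, 3=67/162)

Answer: 763/2916 38/243 491/2916 67/162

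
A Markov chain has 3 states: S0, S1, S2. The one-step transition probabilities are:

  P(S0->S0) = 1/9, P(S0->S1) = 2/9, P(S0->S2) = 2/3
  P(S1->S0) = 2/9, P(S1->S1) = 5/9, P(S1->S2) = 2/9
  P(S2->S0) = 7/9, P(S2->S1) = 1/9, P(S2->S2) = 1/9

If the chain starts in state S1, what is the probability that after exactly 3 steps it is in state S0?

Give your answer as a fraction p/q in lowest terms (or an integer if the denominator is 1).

Answer: 256/729

Derivation:
Computing P^3 by repeated multiplication:
P^1 =
  S0: [1/9, 2/9, 2/3]
  S1: [2/9, 5/9, 2/9]
  S2: [7/9, 1/9, 1/9]
P^2 =
  S0: [47/81, 2/9, 16/81]
  S1: [26/81, 31/81, 8/27]
  S2: [16/81, 20/81, 5/9]
P^3 =
  S0: [65/243, 200/729, 334/729]
  S1: [256/729, 77/243, 242/729]
  S2: [371/729, 59/243, 181/729]

(P^3)[S1 -> S0] = 256/729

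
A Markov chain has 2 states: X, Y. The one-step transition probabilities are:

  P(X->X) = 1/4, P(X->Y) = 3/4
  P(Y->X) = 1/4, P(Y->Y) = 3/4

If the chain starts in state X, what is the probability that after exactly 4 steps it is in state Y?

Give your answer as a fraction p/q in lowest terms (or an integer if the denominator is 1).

Computing P^4 by repeated multiplication:
P^1 =
  X: [1/4, 3/4]
  Y: [1/4, 3/4]
P^2 =
  X: [1/4, 3/4]
  Y: [1/4, 3/4]
P^3 =
  X: [1/4, 3/4]
  Y: [1/4, 3/4]
P^4 =
  X: [1/4, 3/4]
  Y: [1/4, 3/4]

(P^4)[X -> Y] = 3/4

Answer: 3/4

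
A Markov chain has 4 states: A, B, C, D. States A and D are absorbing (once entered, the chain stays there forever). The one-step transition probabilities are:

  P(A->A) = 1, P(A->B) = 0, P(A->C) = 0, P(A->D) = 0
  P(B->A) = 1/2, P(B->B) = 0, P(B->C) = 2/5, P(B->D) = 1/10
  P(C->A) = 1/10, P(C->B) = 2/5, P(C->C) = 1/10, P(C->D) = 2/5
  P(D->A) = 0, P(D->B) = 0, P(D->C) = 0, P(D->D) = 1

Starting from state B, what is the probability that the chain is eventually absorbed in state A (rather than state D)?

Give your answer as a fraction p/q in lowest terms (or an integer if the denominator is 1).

Answer: 49/74

Derivation:
Let a_i = P(absorbed in A | start in state i).
Boundary conditions: a_A = 1, a_D = 0.
For each transient state i, a_i = sum_j P(i->j) * a_j:
  a_B = 1/2*a_A + 0*a_B + 2/5*a_C + 1/10*a_D
  a_C = 1/10*a_A + 2/5*a_B + 1/10*a_C + 2/5*a_D

Substituting a_A = 1 and a_D = 0, rearrange to (I - Q) a = r where r[i] = P(i -> A):
  [1, -2/5] . (a_B, a_C) = 1/2
  [-2/5, 9/10] . (a_B, a_C) = 1/10

Solving yields:
  a_B = 49/74
  a_C = 15/37

Starting state is B, so the absorption probability is a_B = 49/74.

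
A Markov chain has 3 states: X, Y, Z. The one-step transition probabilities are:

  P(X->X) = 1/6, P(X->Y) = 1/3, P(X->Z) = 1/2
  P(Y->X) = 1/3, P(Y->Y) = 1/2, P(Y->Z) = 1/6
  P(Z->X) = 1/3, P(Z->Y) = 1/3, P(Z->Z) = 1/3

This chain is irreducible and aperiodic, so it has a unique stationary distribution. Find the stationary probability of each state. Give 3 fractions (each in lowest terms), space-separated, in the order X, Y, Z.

Answer: 2/7 2/5 11/35

Derivation:
The stationary distribution satisfies pi = pi * P, i.e.:
  pi_X = 1/6*pi_X + 1/3*pi_Y + 1/3*pi_Z
  pi_Y = 1/3*pi_X + 1/2*pi_Y + 1/3*pi_Z
  pi_Z = 1/2*pi_X + 1/6*pi_Y + 1/3*pi_Z
with normalization: pi_X + pi_Y + pi_Z = 1.

Using the first 2 balance equations plus normalization, the linear system A*pi = b is:
  [-5/6, 1/3, 1/3] . pi = 0
  [1/3, -1/2, 1/3] . pi = 0
  [1, 1, 1] . pi = 1

Solving yields:
  pi_X = 2/7
  pi_Y = 2/5
  pi_Z = 11/35

Verification (pi * P):
  2/7*1/6 + 2/5*1/3 + 11/35*1/3 = 2/7 = pi_X  (ok)
  2/7*1/3 + 2/5*1/2 + 11/35*1/3 = 2/5 = pi_Y  (ok)
  2/7*1/2 + 2/5*1/6 + 11/35*1/3 = 11/35 = pi_Z  (ok)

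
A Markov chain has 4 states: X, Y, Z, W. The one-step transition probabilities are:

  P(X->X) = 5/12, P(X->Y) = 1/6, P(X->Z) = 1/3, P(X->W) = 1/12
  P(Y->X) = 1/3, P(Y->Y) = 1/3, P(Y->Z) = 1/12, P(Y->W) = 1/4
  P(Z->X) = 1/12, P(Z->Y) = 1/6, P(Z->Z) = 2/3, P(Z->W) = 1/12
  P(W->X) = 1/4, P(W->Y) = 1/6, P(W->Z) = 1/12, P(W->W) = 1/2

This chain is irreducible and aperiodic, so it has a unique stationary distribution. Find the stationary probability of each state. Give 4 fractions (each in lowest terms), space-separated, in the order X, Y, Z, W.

The stationary distribution satisfies pi = pi * P, i.e.:
  pi_X = 5/12*pi_X + 1/3*pi_Y + 1/12*pi_Z + 1/4*pi_W
  pi_Y = 1/6*pi_X + 1/3*pi_Y + 1/6*pi_Z + 1/6*pi_W
  pi_Z = 1/3*pi_X + 1/12*pi_Y + 2/3*pi_Z + 1/12*pi_W
  pi_W = 1/12*pi_X + 1/4*pi_Y + 1/12*pi_Z + 1/2*pi_W
with normalization: pi_X + pi_Y + pi_Z + pi_W = 1.

Using the first 3 balance equations plus normalization, the linear system A*pi = b is:
  [-7/12, 1/3, 1/12, 1/4] . pi = 0
  [1/6, -2/3, 1/6, 1/6] . pi = 0
  [1/3, 1/12, -1/3, 1/12] . pi = 0
  [1, 1, 1, 1] . pi = 1

Solving yields:
  pi_X = 1/4
  pi_Y = 1/5
  pi_Z = 7/20
  pi_W = 1/5

Verification (pi * P):
  1/4*5/12 + 1/5*1/3 + 7/20*1/12 + 1/5*1/4 = 1/4 = pi_X  (ok)
  1/4*1/6 + 1/5*1/3 + 7/20*1/6 + 1/5*1/6 = 1/5 = pi_Y  (ok)
  1/4*1/3 + 1/5*1/12 + 7/20*2/3 + 1/5*1/12 = 7/20 = pi_Z  (ok)
  1/4*1/12 + 1/5*1/4 + 7/20*1/12 + 1/5*1/2 = 1/5 = pi_W  (ok)

Answer: 1/4 1/5 7/20 1/5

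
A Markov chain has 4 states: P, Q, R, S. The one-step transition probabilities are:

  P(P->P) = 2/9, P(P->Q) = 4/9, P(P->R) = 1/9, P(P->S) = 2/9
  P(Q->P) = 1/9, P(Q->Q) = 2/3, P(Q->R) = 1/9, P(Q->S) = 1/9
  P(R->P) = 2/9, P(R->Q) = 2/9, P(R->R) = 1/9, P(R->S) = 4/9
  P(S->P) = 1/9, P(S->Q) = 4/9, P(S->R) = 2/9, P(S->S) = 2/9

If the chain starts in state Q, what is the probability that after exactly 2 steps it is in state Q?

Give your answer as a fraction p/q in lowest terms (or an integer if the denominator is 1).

Computing P^2 by repeated multiplication:
P^1 =
  P: [2/9, 4/9, 1/9, 2/9]
  Q: [1/9, 2/3, 1/9, 1/9]
  R: [2/9, 2/9, 1/9, 4/9]
  S: [1/9, 4/9, 2/9, 2/9]
P^2 =
  P: [4/27, 14/27, 11/81, 16/81]
  Q: [11/81, 46/81, 10/81, 14/81]
  R: [4/27, 38/81, 13/81, 2/9]
  S: [4/27, 40/81, 11/81, 2/9]

(P^2)[Q -> Q] = 46/81

Answer: 46/81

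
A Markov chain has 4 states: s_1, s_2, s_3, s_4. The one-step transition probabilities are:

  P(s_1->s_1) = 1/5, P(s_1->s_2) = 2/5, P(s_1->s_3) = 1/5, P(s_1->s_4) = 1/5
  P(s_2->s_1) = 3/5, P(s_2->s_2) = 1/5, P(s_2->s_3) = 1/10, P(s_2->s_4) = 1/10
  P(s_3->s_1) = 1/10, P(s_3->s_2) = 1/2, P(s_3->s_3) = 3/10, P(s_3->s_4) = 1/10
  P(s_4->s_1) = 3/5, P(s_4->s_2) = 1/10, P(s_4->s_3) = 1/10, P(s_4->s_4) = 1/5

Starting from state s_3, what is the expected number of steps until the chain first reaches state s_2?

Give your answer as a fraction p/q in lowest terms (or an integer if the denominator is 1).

Answer: 380/163

Derivation:
Let h_i = expected steps to first reach s_2 from state i.
Boundary: h_s_2 = 0.
First-step equations for the other states:
  h_s_1 = 1 + 1/5*h_s_1 + 2/5*h_s_2 + 1/5*h_s_3 + 1/5*h_s_4
  h_s_3 = 1 + 1/10*h_s_1 + 1/2*h_s_2 + 3/10*h_s_3 + 1/10*h_s_4
  h_s_4 = 1 + 3/5*h_s_1 + 1/10*h_s_2 + 1/10*h_s_3 + 1/5*h_s_4

Substituting h_s_2 = 0 and rearranging gives the linear system (I - Q) h = 1:
  [4/5, -1/5, -1/5] . (h_s_1, h_s_3, h_s_4) = 1
  [-1/10, 7/10, -1/10] . (h_s_1, h_s_3, h_s_4) = 1
  [-3/5, -1/10, 4/5] . (h_s_1, h_s_3, h_s_4) = 1

Solving yields:
  h_s_1 = 445/163
  h_s_3 = 380/163
  h_s_4 = 585/163

Starting state is s_3, so the expected hitting time is h_s_3 = 380/163.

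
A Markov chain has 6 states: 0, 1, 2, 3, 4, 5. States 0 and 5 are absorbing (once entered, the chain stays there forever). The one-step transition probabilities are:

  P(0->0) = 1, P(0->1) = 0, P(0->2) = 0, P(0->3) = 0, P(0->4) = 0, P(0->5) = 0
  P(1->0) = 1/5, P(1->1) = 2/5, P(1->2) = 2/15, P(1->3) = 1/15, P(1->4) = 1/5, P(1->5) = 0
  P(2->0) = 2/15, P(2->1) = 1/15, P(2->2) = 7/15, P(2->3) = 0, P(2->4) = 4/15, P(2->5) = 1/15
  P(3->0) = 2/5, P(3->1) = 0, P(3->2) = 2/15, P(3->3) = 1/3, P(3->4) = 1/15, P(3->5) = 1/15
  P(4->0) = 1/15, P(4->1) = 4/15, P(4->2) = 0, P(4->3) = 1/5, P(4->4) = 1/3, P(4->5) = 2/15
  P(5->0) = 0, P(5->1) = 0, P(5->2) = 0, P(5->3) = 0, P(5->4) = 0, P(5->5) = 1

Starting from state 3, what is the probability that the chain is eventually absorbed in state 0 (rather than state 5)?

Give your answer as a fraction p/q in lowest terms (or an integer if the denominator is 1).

Let a_i = P(absorbed in 0 | start in state i).
Boundary conditions: a_0 = 1, a_5 = 0.
For each transient state i, a_i = sum_j P(i->j) * a_j:
  a_1 = 1/5*a_0 + 2/5*a_1 + 2/15*a_2 + 1/15*a_3 + 1/5*a_4 + 0*a_5
  a_2 = 2/15*a_0 + 1/15*a_1 + 7/15*a_2 + 0*a_3 + 4/15*a_4 + 1/15*a_5
  a_3 = 2/5*a_0 + 0*a_1 + 2/15*a_2 + 1/3*a_3 + 1/15*a_4 + 1/15*a_5
  a_4 = 1/15*a_0 + 4/15*a_1 + 0*a_2 + 1/5*a_3 + 1/3*a_4 + 2/15*a_5

Substituting a_0 = 1 and a_5 = 0, rearrange to (I - Q) a = r where r[i] = P(i -> 0):
  [3/5, -2/15, -1/15, -1/5] . (a_1, a_2, a_3, a_4) = 1/5
  [-1/15, 8/15, 0, -4/15] . (a_1, a_2, a_3, a_4) = 2/15
  [0, -2/15, 2/3, -1/15] . (a_1, a_2, a_3, a_4) = 2/5
  [-4/15, 0, -1/5, 2/3] . (a_1, a_2, a_3, a_4) = 1/15

Solving yields:
  a_1 = 514/649
  a_2 = 1759/2596
  a_3 = 520/649
  a_4 = 853/1298

Starting state is 3, so the absorption probability is a_3 = 520/649.

Answer: 520/649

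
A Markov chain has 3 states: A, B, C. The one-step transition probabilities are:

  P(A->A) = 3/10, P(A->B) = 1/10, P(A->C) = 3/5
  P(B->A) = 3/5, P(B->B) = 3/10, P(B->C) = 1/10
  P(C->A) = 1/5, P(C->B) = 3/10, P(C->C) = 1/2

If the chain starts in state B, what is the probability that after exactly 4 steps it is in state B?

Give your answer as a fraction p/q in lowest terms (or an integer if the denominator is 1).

Computing P^4 by repeated multiplication:
P^1 =
  A: [3/10, 1/10, 3/5]
  B: [3/5, 3/10, 1/10]
  C: [1/5, 3/10, 1/2]
P^2 =
  A: [27/100, 6/25, 49/100]
  B: [19/50, 9/50, 11/25]
  C: [17/50, 13/50, 2/5]
P^3 =
  A: [323/1000, 123/500, 431/1000]
  B: [31/100, 28/125, 233/500]
  C: [169/500, 29/125, 43/100]
P^4 =
  A: [3307/10000, 1177/5000, 4339/10000]
  B: [1603/5000, 119/500, 2207/5000]
  C: [1633/5000, 581/2500, 441/1000]

(P^4)[B -> B] = 119/500

Answer: 119/500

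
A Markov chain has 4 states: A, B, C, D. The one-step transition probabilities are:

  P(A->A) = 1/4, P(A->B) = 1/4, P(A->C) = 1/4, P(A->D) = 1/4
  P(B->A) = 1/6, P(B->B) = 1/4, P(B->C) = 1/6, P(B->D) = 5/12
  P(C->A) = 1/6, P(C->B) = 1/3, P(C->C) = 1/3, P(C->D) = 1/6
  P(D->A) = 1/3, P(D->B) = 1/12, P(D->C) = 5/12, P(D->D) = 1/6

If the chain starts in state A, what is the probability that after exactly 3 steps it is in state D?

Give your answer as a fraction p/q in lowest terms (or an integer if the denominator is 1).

Computing P^3 by repeated multiplication:
P^1 =
  A: [1/4, 1/4, 1/4, 1/4]
  B: [1/6, 1/4, 1/6, 5/12]
  C: [1/6, 1/3, 1/3, 1/6]
  D: [1/3, 1/12, 5/12, 1/6]
P^2 =
  A: [11/48, 11/48, 7/24, 1/4]
  B: [1/4, 7/36, 5/16, 35/144]
  C: [5/24, 1/4, 5/18, 19/72]
  D: [2/9, 37/144, 11/36, 31/144]
P^3 =
  A: [131/576, 67/288, 19/64, 35/144]
  B: [197/864, 407/1728, 173/576, 17/72]
  C: [197/864, 11/48, 8/27, 71/288]
  D: [191/864, 23/96, 167/576, 431/1728]

(P^3)[A -> D] = 35/144

Answer: 35/144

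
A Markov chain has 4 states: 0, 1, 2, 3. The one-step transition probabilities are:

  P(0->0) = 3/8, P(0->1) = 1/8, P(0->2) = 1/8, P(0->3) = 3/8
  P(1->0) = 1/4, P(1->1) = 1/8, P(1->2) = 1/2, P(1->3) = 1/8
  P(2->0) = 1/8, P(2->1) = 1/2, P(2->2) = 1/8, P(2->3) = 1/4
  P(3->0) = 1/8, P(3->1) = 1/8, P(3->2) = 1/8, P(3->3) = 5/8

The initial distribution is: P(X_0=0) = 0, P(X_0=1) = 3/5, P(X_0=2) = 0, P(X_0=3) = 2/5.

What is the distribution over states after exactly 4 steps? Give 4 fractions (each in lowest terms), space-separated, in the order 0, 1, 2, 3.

Propagating the distribution step by step (d_{t+1} = d_t * P):
d_0 = (0=0, 1=3/5, 2=0, 3=2/5)
  d_1[0] = 0*3/8 + 3/5*1/4 + 0*1/8 + 2/5*1/8 = 1/5
  d_1[1] = 0*1/8 + 3/5*1/8 + 0*1/2 + 2/5*1/8 = 1/8
  d_1[2] = 0*1/8 + 3/5*1/2 + 0*1/8 + 2/5*1/8 = 7/20
  d_1[3] = 0*3/8 + 3/5*1/8 + 0*1/4 + 2/5*5/8 = 13/40
d_1 = (0=1/5, 1=1/8, 2=7/20, 3=13/40)
  d_2[0] = 1/5*3/8 + 1/8*1/4 + 7/20*1/8 + 13/40*1/8 = 61/320
  d_2[1] = 1/5*1/8 + 1/8*1/8 + 7/20*1/2 + 13/40*1/8 = 41/160
  d_2[2] = 1/5*1/8 + 1/8*1/2 + 7/20*1/8 + 13/40*1/8 = 11/64
  d_2[3] = 1/5*3/8 + 1/8*1/8 + 7/20*1/4 + 13/40*5/8 = 61/160
d_2 = (0=61/320, 1=41/160, 2=11/64, 3=61/160)
  d_3[0] = 61/320*3/8 + 41/160*1/4 + 11/64*1/8 + 61/160*1/8 = 131/640
  d_3[1] = 61/320*1/8 + 41/160*1/8 + 11/64*1/2 + 61/160*1/8 = 97/512
  d_3[2] = 61/320*1/8 + 41/160*1/2 + 11/64*1/8 + 61/160*1/8 = 283/1280
  d_3[3] = 61/320*3/8 + 41/160*1/8 + 11/64*1/4 + 61/160*5/8 = 197/512
d_3 = (0=131/640, 1=97/512, 2=283/1280, 3=197/512)
  d_4[0] = 131/640*3/8 + 97/512*1/4 + 283/1280*1/8 + 197/512*1/8 = 4093/20480
  d_4[1] = 131/640*1/8 + 97/512*1/8 + 283/1280*1/2 + 197/512*1/8 = 2129/10240
  d_4[2] = 131/640*1/8 + 97/512*1/2 + 283/1280*1/8 + 197/512*1/8 = 803/4096
  d_4[3] = 131/640*3/8 + 97/512*1/8 + 283/1280*1/4 + 197/512*5/8 = 4057/10240
d_4 = (0=4093/20480, 1=2129/10240, 2=803/4096, 3=4057/10240)

Answer: 4093/20480 2129/10240 803/4096 4057/10240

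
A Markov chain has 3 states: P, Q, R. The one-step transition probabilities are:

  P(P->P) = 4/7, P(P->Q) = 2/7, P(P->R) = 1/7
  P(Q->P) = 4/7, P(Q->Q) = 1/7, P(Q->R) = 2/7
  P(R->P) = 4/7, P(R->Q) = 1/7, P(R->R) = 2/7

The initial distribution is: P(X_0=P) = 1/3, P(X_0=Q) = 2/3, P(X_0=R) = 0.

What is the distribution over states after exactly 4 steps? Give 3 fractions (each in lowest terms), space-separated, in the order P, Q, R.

Answer: 4/7 11/49 10/49

Derivation:
Propagating the distribution step by step (d_{t+1} = d_t * P):
d_0 = (P=1/3, Q=2/3, R=0)
  d_1[P] = 1/3*4/7 + 2/3*4/7 + 0*4/7 = 4/7
  d_1[Q] = 1/3*2/7 + 2/3*1/7 + 0*1/7 = 4/21
  d_1[R] = 1/3*1/7 + 2/3*2/7 + 0*2/7 = 5/21
d_1 = (P=4/7, Q=4/21, R=5/21)
  d_2[P] = 4/7*4/7 + 4/21*4/7 + 5/21*4/7 = 4/7
  d_2[Q] = 4/7*2/7 + 4/21*1/7 + 5/21*1/7 = 11/49
  d_2[R] = 4/7*1/7 + 4/21*2/7 + 5/21*2/7 = 10/49
d_2 = (P=4/7, Q=11/49, R=10/49)
  d_3[P] = 4/7*4/7 + 11/49*4/7 + 10/49*4/7 = 4/7
  d_3[Q] = 4/7*2/7 + 11/49*1/7 + 10/49*1/7 = 11/49
  d_3[R] = 4/7*1/7 + 11/49*2/7 + 10/49*2/7 = 10/49
d_3 = (P=4/7, Q=11/49, R=10/49)
  d_4[P] = 4/7*4/7 + 11/49*4/7 + 10/49*4/7 = 4/7
  d_4[Q] = 4/7*2/7 + 11/49*1/7 + 10/49*1/7 = 11/49
  d_4[R] = 4/7*1/7 + 11/49*2/7 + 10/49*2/7 = 10/49
d_4 = (P=4/7, Q=11/49, R=10/49)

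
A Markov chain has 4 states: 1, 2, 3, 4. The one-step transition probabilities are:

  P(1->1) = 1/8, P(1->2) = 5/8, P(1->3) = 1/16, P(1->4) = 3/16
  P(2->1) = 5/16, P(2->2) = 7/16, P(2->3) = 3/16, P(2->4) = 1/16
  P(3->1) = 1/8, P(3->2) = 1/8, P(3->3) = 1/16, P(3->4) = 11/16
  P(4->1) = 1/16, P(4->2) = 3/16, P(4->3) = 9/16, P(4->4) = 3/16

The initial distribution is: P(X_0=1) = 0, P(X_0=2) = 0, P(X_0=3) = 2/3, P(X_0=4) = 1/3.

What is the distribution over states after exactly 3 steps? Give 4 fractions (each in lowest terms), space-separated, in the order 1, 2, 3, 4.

Answer: 953/6144 1735/6144 121/512 167/512

Derivation:
Propagating the distribution step by step (d_{t+1} = d_t * P):
d_0 = (1=0, 2=0, 3=2/3, 4=1/3)
  d_1[1] = 0*1/8 + 0*5/16 + 2/3*1/8 + 1/3*1/16 = 5/48
  d_1[2] = 0*5/8 + 0*7/16 + 2/3*1/8 + 1/3*3/16 = 7/48
  d_1[3] = 0*1/16 + 0*3/16 + 2/3*1/16 + 1/3*9/16 = 11/48
  d_1[4] = 0*3/16 + 0*1/16 + 2/3*11/16 + 1/3*3/16 = 25/48
d_1 = (1=5/48, 2=7/48, 3=11/48, 4=25/48)
  d_2[1] = 5/48*1/8 + 7/48*5/16 + 11/48*1/8 + 25/48*1/16 = 23/192
  d_2[2] = 5/48*5/8 + 7/48*7/16 + 11/48*1/8 + 25/48*3/16 = 49/192
  d_2[3] = 5/48*1/16 + 7/48*3/16 + 11/48*1/16 + 25/48*9/16 = 131/384
  d_2[4] = 5/48*3/16 + 7/48*1/16 + 11/48*11/16 + 25/48*3/16 = 109/384
d_2 = (1=23/192, 2=49/192, 3=131/384, 4=109/384)
  d_3[1] = 23/192*1/8 + 49/192*5/16 + 131/384*1/8 + 109/384*1/16 = 953/6144
  d_3[2] = 23/192*5/8 + 49/192*7/16 + 131/384*1/8 + 109/384*3/16 = 1735/6144
  d_3[3] = 23/192*1/16 + 49/192*3/16 + 131/384*1/16 + 109/384*9/16 = 121/512
  d_3[4] = 23/192*3/16 + 49/192*1/16 + 131/384*11/16 + 109/384*3/16 = 167/512
d_3 = (1=953/6144, 2=1735/6144, 3=121/512, 4=167/512)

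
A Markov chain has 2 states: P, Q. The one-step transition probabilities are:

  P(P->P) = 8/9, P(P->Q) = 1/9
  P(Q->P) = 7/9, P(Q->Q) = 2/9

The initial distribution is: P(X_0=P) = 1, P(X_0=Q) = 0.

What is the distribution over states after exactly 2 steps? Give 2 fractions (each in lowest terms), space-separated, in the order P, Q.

Propagating the distribution step by step (d_{t+1} = d_t * P):
d_0 = (P=1, Q=0)
  d_1[P] = 1*8/9 + 0*7/9 = 8/9
  d_1[Q] = 1*1/9 + 0*2/9 = 1/9
d_1 = (P=8/9, Q=1/9)
  d_2[P] = 8/9*8/9 + 1/9*7/9 = 71/81
  d_2[Q] = 8/9*1/9 + 1/9*2/9 = 10/81
d_2 = (P=71/81, Q=10/81)

Answer: 71/81 10/81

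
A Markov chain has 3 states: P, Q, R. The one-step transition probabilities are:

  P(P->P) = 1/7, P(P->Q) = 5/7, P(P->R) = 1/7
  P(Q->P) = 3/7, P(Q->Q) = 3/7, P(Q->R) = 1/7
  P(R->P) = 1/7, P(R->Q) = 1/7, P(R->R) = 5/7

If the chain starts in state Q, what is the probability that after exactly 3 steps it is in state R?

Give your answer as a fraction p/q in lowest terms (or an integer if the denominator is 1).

Answer: 93/343

Derivation:
Computing P^3 by repeated multiplication:
P^1 =
  P: [1/7, 5/7, 1/7]
  Q: [3/7, 3/7, 1/7]
  R: [1/7, 1/7, 5/7]
P^2 =
  P: [17/49, 3/7, 11/49]
  Q: [13/49, 25/49, 11/49]
  R: [9/49, 13/49, 27/49]
P^3 =
  P: [13/49, 159/343, 93/343]
  Q: [99/343, 151/343, 93/343]
  R: [75/343, 111/343, 157/343]

(P^3)[Q -> R] = 93/343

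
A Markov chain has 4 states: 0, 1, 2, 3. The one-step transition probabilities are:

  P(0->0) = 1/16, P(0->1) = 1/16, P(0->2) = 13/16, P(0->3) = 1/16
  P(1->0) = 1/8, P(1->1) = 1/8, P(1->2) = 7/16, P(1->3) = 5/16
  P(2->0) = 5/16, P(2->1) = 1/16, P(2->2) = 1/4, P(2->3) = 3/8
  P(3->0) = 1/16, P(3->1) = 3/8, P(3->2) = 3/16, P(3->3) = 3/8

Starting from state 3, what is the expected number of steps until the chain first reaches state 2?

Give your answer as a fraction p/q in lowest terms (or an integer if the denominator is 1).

Answer: 400/123

Derivation:
Let h_i = expected steps to first reach 2 from state i.
Boundary: h_2 = 0.
First-step equations for the other states:
  h_0 = 1 + 1/16*h_0 + 1/16*h_1 + 13/16*h_2 + 1/16*h_3
  h_1 = 1 + 1/8*h_0 + 1/8*h_1 + 7/16*h_2 + 5/16*h_3
  h_3 = 1 + 1/16*h_0 + 3/8*h_1 + 3/16*h_2 + 3/8*h_3

Substituting h_2 = 0 and rearranging gives the linear system (I - Q) h = 1:
  [15/16, -1/16, -1/16] . (h_0, h_1, h_3) = 1
  [-1/8, 7/8, -5/16] . (h_0, h_1, h_3) = 1
  [-1/16, -3/8, 5/8] . (h_0, h_1, h_3) = 1

Solving yields:
  h_0 = 2320/1599
  h_1 = 4016/1599
  h_3 = 400/123

Starting state is 3, so the expected hitting time is h_3 = 400/123.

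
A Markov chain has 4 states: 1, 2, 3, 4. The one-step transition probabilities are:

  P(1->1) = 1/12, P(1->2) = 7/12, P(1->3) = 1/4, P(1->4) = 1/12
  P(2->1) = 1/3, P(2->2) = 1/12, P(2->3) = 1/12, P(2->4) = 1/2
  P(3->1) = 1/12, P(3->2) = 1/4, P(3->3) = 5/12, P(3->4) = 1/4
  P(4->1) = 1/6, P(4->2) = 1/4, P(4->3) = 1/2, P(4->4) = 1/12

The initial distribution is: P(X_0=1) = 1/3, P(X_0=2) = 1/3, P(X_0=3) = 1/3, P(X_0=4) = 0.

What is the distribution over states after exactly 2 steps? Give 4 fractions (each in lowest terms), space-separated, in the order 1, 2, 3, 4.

Answer: 79/432 55/216 67/216 109/432

Derivation:
Propagating the distribution step by step (d_{t+1} = d_t * P):
d_0 = (1=1/3, 2=1/3, 3=1/3, 4=0)
  d_1[1] = 1/3*1/12 + 1/3*1/3 + 1/3*1/12 + 0*1/6 = 1/6
  d_1[2] = 1/3*7/12 + 1/3*1/12 + 1/3*1/4 + 0*1/4 = 11/36
  d_1[3] = 1/3*1/4 + 1/3*1/12 + 1/3*5/12 + 0*1/2 = 1/4
  d_1[4] = 1/3*1/12 + 1/3*1/2 + 1/3*1/4 + 0*1/12 = 5/18
d_1 = (1=1/6, 2=11/36, 3=1/4, 4=5/18)
  d_2[1] = 1/6*1/12 + 11/36*1/3 + 1/4*1/12 + 5/18*1/6 = 79/432
  d_2[2] = 1/6*7/12 + 11/36*1/12 + 1/4*1/4 + 5/18*1/4 = 55/216
  d_2[3] = 1/6*1/4 + 11/36*1/12 + 1/4*5/12 + 5/18*1/2 = 67/216
  d_2[4] = 1/6*1/12 + 11/36*1/2 + 1/4*1/4 + 5/18*1/12 = 109/432
d_2 = (1=79/432, 2=55/216, 3=67/216, 4=109/432)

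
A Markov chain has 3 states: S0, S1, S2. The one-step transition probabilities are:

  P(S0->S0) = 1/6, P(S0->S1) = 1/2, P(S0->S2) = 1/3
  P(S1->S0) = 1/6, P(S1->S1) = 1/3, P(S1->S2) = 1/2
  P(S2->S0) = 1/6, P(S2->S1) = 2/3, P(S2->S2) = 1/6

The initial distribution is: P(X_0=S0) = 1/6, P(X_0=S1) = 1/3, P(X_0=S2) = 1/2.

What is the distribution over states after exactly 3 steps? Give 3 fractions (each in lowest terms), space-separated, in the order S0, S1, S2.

Propagating the distribution step by step (d_{t+1} = d_t * P):
d_0 = (S0=1/6, S1=1/3, S2=1/2)
  d_1[S0] = 1/6*1/6 + 1/3*1/6 + 1/2*1/6 = 1/6
  d_1[S1] = 1/6*1/2 + 1/3*1/3 + 1/2*2/3 = 19/36
  d_1[S2] = 1/6*1/3 + 1/3*1/2 + 1/2*1/6 = 11/36
d_1 = (S0=1/6, S1=19/36, S2=11/36)
  d_2[S0] = 1/6*1/6 + 19/36*1/6 + 11/36*1/6 = 1/6
  d_2[S1] = 1/6*1/2 + 19/36*1/3 + 11/36*2/3 = 25/54
  d_2[S2] = 1/6*1/3 + 19/36*1/2 + 11/36*1/6 = 10/27
d_2 = (S0=1/6, S1=25/54, S2=10/27)
  d_3[S0] = 1/6*1/6 + 25/54*1/6 + 10/27*1/6 = 1/6
  d_3[S1] = 1/6*1/2 + 25/54*1/3 + 10/27*2/3 = 157/324
  d_3[S2] = 1/6*1/3 + 25/54*1/2 + 10/27*1/6 = 113/324
d_3 = (S0=1/6, S1=157/324, S2=113/324)

Answer: 1/6 157/324 113/324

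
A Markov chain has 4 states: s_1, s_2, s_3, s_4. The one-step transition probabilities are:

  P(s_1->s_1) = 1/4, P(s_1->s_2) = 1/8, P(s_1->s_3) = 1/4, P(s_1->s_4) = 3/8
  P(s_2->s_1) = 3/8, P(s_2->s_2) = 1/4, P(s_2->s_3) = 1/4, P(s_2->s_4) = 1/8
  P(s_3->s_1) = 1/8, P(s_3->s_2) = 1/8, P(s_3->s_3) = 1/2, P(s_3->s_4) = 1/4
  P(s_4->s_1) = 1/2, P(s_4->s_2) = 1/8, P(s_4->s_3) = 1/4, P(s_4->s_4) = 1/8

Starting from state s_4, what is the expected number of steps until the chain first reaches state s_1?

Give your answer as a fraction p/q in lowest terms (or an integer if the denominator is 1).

Answer: 14/5

Derivation:
Let h_i = expected steps to first reach s_1 from state i.
Boundary: h_s_1 = 0.
First-step equations for the other states:
  h_s_2 = 1 + 3/8*h_s_1 + 1/4*h_s_2 + 1/4*h_s_3 + 1/8*h_s_4
  h_s_3 = 1 + 1/8*h_s_1 + 1/8*h_s_2 + 1/2*h_s_3 + 1/4*h_s_4
  h_s_4 = 1 + 1/2*h_s_1 + 1/8*h_s_2 + 1/4*h_s_3 + 1/8*h_s_4

Substituting h_s_1 = 0 and rearranging gives the linear system (I - Q) h = 1:
  [3/4, -1/4, -1/8] . (h_s_2, h_s_3, h_s_4) = 1
  [-1/8, 1/2, -1/4] . (h_s_2, h_s_3, h_s_4) = 1
  [-1/8, -1/4, 7/8] . (h_s_2, h_s_3, h_s_4) = 1

Solving yields:
  h_s_2 = 16/5
  h_s_3 = 21/5
  h_s_4 = 14/5

Starting state is s_4, so the expected hitting time is h_s_4 = 14/5.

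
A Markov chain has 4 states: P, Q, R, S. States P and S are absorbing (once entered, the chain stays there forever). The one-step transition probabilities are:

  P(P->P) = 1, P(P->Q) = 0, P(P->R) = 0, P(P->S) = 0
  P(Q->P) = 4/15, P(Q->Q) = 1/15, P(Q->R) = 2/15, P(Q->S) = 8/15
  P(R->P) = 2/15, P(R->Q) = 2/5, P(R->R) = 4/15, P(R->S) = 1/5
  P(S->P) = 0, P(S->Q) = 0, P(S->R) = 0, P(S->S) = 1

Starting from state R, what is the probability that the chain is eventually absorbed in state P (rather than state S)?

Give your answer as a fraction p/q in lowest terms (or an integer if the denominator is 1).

Let a_i = P(absorbed in P | start in state i).
Boundary conditions: a_P = 1, a_S = 0.
For each transient state i, a_i = sum_j P(i->j) * a_j:
  a_Q = 4/15*a_P + 1/15*a_Q + 2/15*a_R + 8/15*a_S
  a_R = 2/15*a_P + 2/5*a_Q + 4/15*a_R + 1/5*a_S

Substituting a_P = 1 and a_S = 0, rearrange to (I - Q) a = r where r[i] = P(i -> P):
  [14/15, -2/15] . (a_Q, a_R) = 4/15
  [-2/5, 11/15] . (a_Q, a_R) = 2/15

Solving yields:
  a_Q = 24/71
  a_R = 26/71

Starting state is R, so the absorption probability is a_R = 26/71.

Answer: 26/71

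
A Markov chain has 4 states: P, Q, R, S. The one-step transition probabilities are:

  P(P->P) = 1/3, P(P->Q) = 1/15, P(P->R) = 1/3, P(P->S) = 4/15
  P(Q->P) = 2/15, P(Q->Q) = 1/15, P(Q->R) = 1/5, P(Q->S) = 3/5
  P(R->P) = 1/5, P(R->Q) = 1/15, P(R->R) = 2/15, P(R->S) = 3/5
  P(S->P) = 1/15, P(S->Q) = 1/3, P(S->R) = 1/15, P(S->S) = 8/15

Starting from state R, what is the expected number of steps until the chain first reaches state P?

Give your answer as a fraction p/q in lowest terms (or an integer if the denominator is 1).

Answer: 1800/199

Derivation:
Let h_i = expected steps to first reach P from state i.
Boundary: h_P = 0.
First-step equations for the other states:
  h_Q = 1 + 2/15*h_P + 1/15*h_Q + 1/5*h_R + 3/5*h_S
  h_R = 1 + 1/5*h_P + 1/15*h_Q + 2/15*h_R + 3/5*h_S
  h_S = 1 + 1/15*h_P + 1/3*h_Q + 1/15*h_R + 8/15*h_S

Substituting h_P = 0 and rearranging gives the linear system (I - Q) h = 1:
  [14/15, -1/5, -3/5] . (h_Q, h_R, h_S) = 1
  [-1/15, 13/15, -3/5] . (h_Q, h_R, h_S) = 1
  [-1/3, -1/15, 7/15] . (h_Q, h_R, h_S) = 1

Solving yields:
  h_Q = 1920/199
  h_R = 1800/199
  h_S = 2055/199

Starting state is R, so the expected hitting time is h_R = 1800/199.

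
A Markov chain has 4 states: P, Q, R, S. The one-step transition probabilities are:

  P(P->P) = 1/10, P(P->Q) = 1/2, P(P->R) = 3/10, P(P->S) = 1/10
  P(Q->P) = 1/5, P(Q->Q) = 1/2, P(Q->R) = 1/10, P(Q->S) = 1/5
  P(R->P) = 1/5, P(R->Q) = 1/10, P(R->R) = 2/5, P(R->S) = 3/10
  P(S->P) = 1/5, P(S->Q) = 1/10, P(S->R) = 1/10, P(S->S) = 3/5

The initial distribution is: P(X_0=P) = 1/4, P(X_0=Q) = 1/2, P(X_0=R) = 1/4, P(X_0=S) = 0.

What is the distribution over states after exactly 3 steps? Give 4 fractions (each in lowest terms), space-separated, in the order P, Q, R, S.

Answer: 727/4000 61/200 789/4000 79/250

Derivation:
Propagating the distribution step by step (d_{t+1} = d_t * P):
d_0 = (P=1/4, Q=1/2, R=1/4, S=0)
  d_1[P] = 1/4*1/10 + 1/2*1/5 + 1/4*1/5 + 0*1/5 = 7/40
  d_1[Q] = 1/4*1/2 + 1/2*1/2 + 1/4*1/10 + 0*1/10 = 2/5
  d_1[R] = 1/4*3/10 + 1/2*1/10 + 1/4*2/5 + 0*1/10 = 9/40
  d_1[S] = 1/4*1/10 + 1/2*1/5 + 1/4*3/10 + 0*3/5 = 1/5
d_1 = (P=7/40, Q=2/5, R=9/40, S=1/5)
  d_2[P] = 7/40*1/10 + 2/5*1/5 + 9/40*1/5 + 1/5*1/5 = 73/400
  d_2[Q] = 7/40*1/2 + 2/5*1/2 + 9/40*1/10 + 1/5*1/10 = 33/100
  d_2[R] = 7/40*3/10 + 2/5*1/10 + 9/40*2/5 + 1/5*1/10 = 81/400
  d_2[S] = 7/40*1/10 + 2/5*1/5 + 9/40*3/10 + 1/5*3/5 = 57/200
d_2 = (P=73/400, Q=33/100, R=81/400, S=57/200)
  d_3[P] = 73/400*1/10 + 33/100*1/5 + 81/400*1/5 + 57/200*1/5 = 727/4000
  d_3[Q] = 73/400*1/2 + 33/100*1/2 + 81/400*1/10 + 57/200*1/10 = 61/200
  d_3[R] = 73/400*3/10 + 33/100*1/10 + 81/400*2/5 + 57/200*1/10 = 789/4000
  d_3[S] = 73/400*1/10 + 33/100*1/5 + 81/400*3/10 + 57/200*3/5 = 79/250
d_3 = (P=727/4000, Q=61/200, R=789/4000, S=79/250)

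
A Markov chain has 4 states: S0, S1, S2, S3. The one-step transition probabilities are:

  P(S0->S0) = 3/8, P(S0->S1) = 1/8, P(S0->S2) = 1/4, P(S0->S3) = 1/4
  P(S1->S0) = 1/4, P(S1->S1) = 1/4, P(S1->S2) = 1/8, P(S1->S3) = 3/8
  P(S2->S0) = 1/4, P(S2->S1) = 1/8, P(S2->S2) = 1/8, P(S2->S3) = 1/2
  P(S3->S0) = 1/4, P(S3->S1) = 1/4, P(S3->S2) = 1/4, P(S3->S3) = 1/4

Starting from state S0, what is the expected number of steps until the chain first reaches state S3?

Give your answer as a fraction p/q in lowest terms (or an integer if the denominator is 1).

Answer: 72/23

Derivation:
Let h_i = expected steps to first reach S3 from state i.
Boundary: h_S3 = 0.
First-step equations for the other states:
  h_S0 = 1 + 3/8*h_S0 + 1/8*h_S1 + 1/4*h_S2 + 1/4*h_S3
  h_S1 = 1 + 1/4*h_S0 + 1/4*h_S1 + 1/8*h_S2 + 3/8*h_S3
  h_S2 = 1 + 1/4*h_S0 + 1/8*h_S1 + 1/8*h_S2 + 1/2*h_S3

Substituting h_S3 = 0 and rearranging gives the linear system (I - Q) h = 1:
  [5/8, -1/8, -1/4] . (h_S0, h_S1, h_S2) = 1
  [-1/4, 3/4, -1/8] . (h_S0, h_S1, h_S2) = 1
  [-1/4, -1/8, 7/8] . (h_S0, h_S1, h_S2) = 1

Solving yields:
  h_S0 = 72/23
  h_S1 = 64/23
  h_S2 = 56/23

Starting state is S0, so the expected hitting time is h_S0 = 72/23.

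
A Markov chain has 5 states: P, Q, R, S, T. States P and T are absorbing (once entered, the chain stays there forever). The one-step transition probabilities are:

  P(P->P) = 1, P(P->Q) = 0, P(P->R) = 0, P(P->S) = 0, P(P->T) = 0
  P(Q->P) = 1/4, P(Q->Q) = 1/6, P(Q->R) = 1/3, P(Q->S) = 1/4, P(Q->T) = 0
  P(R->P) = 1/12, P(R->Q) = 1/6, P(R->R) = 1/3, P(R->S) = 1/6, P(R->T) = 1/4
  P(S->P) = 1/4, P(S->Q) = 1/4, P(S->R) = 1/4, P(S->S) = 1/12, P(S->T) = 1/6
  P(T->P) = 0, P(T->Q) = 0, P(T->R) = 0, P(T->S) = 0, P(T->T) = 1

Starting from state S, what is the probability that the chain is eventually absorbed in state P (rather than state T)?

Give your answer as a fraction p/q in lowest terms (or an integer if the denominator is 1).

Answer: 58/103

Derivation:
Let a_i = P(absorbed in P | start in state i).
Boundary conditions: a_P = 1, a_T = 0.
For each transient state i, a_i = sum_j P(i->j) * a_j:
  a_Q = 1/4*a_P + 1/6*a_Q + 1/3*a_R + 1/4*a_S + 0*a_T
  a_R = 1/12*a_P + 1/6*a_Q + 1/3*a_R + 1/6*a_S + 1/4*a_T
  a_S = 1/4*a_P + 1/4*a_Q + 1/4*a_R + 1/12*a_S + 1/6*a_T

Substituting a_P = 1 and a_T = 0, rearrange to (I - Q) a = r where r[i] = P(i -> P):
  [5/6, -1/3, -1/4] . (a_Q, a_R, a_S) = 1/4
  [-1/6, 2/3, -1/6] . (a_Q, a_R, a_S) = 1/12
  [-1/4, -1/4, 11/12] . (a_Q, a_R, a_S) = 1/4

Solving yields:
  a_Q = 395/618
  a_R = 263/618
  a_S = 58/103

Starting state is S, so the absorption probability is a_S = 58/103.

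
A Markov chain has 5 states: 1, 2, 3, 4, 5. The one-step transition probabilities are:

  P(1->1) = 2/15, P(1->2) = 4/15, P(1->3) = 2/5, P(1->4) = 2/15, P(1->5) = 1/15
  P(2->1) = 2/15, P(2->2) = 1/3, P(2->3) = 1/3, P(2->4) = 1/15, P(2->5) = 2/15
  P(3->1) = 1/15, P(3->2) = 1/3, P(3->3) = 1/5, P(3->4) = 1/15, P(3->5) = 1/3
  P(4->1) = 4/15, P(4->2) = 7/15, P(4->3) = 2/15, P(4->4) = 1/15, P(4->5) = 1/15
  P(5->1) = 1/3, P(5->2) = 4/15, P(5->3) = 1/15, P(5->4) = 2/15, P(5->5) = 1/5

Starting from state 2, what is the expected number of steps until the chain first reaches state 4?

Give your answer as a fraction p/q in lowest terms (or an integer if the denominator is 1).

Answer: 19050/1703

Derivation:
Let h_i = expected steps to first reach 4 from state i.
Boundary: h_4 = 0.
First-step equations for the other states:
  h_1 = 1 + 2/15*h_1 + 4/15*h_2 + 2/5*h_3 + 2/15*h_4 + 1/15*h_5
  h_2 = 1 + 2/15*h_1 + 1/3*h_2 + 1/3*h_3 + 1/15*h_4 + 2/15*h_5
  h_3 = 1 + 1/15*h_1 + 1/3*h_2 + 1/5*h_3 + 1/15*h_4 + 1/3*h_5
  h_5 = 1 + 1/3*h_1 + 4/15*h_2 + 1/15*h_3 + 2/15*h_4 + 1/5*h_5

Substituting h_4 = 0 and rearranging gives the linear system (I - Q) h = 1:
  [13/15, -4/15, -2/5, -1/15] . (h_1, h_2, h_3, h_5) = 1
  [-2/15, 2/3, -1/3, -2/15] . (h_1, h_2, h_3, h_5) = 1
  [-1/15, -1/3, 4/5, -1/3] . (h_1, h_2, h_3, h_5) = 1
  [-1/3, -4/15, -1/15, 4/5] . (h_1, h_2, h_3, h_5) = 1

Solving yields:
  h_1 = 17870/1703
  h_2 = 19050/1703
  h_3 = 18845/1703
  h_5 = 17495/1703

Starting state is 2, so the expected hitting time is h_2 = 19050/1703.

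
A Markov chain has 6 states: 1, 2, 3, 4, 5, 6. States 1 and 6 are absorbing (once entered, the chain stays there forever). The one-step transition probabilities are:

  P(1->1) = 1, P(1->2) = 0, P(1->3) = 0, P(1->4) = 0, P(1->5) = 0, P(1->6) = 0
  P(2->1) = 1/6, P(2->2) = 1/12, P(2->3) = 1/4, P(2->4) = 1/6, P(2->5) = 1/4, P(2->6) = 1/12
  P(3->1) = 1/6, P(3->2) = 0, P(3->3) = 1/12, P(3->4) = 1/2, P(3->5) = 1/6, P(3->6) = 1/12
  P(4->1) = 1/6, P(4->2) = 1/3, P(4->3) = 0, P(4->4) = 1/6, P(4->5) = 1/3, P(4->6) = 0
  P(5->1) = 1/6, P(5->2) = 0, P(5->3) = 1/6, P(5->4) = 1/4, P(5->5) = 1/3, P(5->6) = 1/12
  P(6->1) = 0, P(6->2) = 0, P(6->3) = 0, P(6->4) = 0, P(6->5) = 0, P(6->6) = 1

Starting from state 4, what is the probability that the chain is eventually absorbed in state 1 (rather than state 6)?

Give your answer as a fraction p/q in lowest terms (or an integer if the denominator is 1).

Let a_i = P(absorbed in 1 | start in state i).
Boundary conditions: a_1 = 1, a_6 = 0.
For each transient state i, a_i = sum_j P(i->j) * a_j:
  a_2 = 1/6*a_1 + 1/12*a_2 + 1/4*a_3 + 1/6*a_4 + 1/4*a_5 + 1/12*a_6
  a_3 = 1/6*a_1 + 0*a_2 + 1/12*a_3 + 1/2*a_4 + 1/6*a_5 + 1/12*a_6
  a_4 = 1/6*a_1 + 1/3*a_2 + 0*a_3 + 1/6*a_4 + 1/3*a_5 + 0*a_6
  a_5 = 1/6*a_1 + 0*a_2 + 1/6*a_3 + 1/4*a_4 + 1/3*a_5 + 1/12*a_6

Substituting a_1 = 1 and a_6 = 0, rearrange to (I - Q) a = r where r[i] = P(i -> 1):
  [11/12, -1/4, -1/6, -1/4] . (a_2, a_3, a_4, a_5) = 1/6
  [0, 11/12, -1/2, -1/6] . (a_2, a_3, a_4, a_5) = 1/6
  [-1/3, 0, 5/6, -1/3] . (a_2, a_3, a_4, a_5) = 1/6
  [0, -1/6, -1/4, 2/3] . (a_2, a_3, a_4, a_5) = 1/6

Solving yields:
  a_2 = 391/540
  a_3 = 37/50
  a_4 = 527/675
  a_5 = 131/180

Starting state is 4, so the absorption probability is a_4 = 527/675.

Answer: 527/675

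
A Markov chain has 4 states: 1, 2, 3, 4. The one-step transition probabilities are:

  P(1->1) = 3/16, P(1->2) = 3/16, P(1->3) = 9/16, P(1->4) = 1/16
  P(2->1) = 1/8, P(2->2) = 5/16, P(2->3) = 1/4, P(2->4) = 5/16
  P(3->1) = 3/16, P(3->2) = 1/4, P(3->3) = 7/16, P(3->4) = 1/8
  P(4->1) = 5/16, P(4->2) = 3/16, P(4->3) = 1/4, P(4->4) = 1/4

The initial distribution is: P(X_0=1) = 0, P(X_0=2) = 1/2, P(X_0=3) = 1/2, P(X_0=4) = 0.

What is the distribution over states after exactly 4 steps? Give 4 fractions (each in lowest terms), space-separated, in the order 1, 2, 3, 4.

Answer: 25/128 31631/131072 12539/32768 23685/131072

Derivation:
Propagating the distribution step by step (d_{t+1} = d_t * P):
d_0 = (1=0, 2=1/2, 3=1/2, 4=0)
  d_1[1] = 0*3/16 + 1/2*1/8 + 1/2*3/16 + 0*5/16 = 5/32
  d_1[2] = 0*3/16 + 1/2*5/16 + 1/2*1/4 + 0*3/16 = 9/32
  d_1[3] = 0*9/16 + 1/2*1/4 + 1/2*7/16 + 0*1/4 = 11/32
  d_1[4] = 0*1/16 + 1/2*5/16 + 1/2*1/8 + 0*1/4 = 7/32
d_1 = (1=5/32, 2=9/32, 3=11/32, 4=7/32)
  d_2[1] = 5/32*3/16 + 9/32*1/8 + 11/32*3/16 + 7/32*5/16 = 101/512
  d_2[2] = 5/32*3/16 + 9/32*5/16 + 11/32*1/4 + 7/32*3/16 = 125/512
  d_2[3] = 5/32*9/16 + 9/32*1/4 + 11/32*7/16 + 7/32*1/4 = 93/256
  d_2[4] = 5/32*1/16 + 9/32*5/16 + 11/32*1/8 + 7/32*1/4 = 25/128
d_2 = (1=101/512, 2=125/512, 3=93/256, 4=25/128)
  d_3[1] = 101/512*3/16 + 125/512*1/8 + 93/256*3/16 + 25/128*5/16 = 1611/8192
  d_3[2] = 101/512*3/16 + 125/512*5/16 + 93/256*1/4 + 25/128*3/16 = 493/2048
  d_3[3] = 101/512*9/16 + 125/512*1/4 + 93/256*7/16 + 25/128*1/4 = 3111/8192
  d_3[4] = 101/512*1/16 + 125/512*5/16 + 93/256*1/8 + 25/128*1/4 = 749/4096
d_3 = (1=1611/8192, 2=493/2048, 3=3111/8192, 4=749/4096)
  d_4[1] = 1611/8192*3/16 + 493/2048*1/8 + 3111/8192*3/16 + 749/4096*5/16 = 25/128
  d_4[2] = 1611/8192*3/16 + 493/2048*5/16 + 3111/8192*1/4 + 749/4096*3/16 = 31631/131072
  d_4[3] = 1611/8192*9/16 + 493/2048*1/4 + 3111/8192*7/16 + 749/4096*1/4 = 12539/32768
  d_4[4] = 1611/8192*1/16 + 493/2048*5/16 + 3111/8192*1/8 + 749/4096*1/4 = 23685/131072
d_4 = (1=25/128, 2=31631/131072, 3=12539/32768, 4=23685/131072)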